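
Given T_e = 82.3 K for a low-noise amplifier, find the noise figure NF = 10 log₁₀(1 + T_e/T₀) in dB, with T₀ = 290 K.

F = 1 + T_e/T₀ = 1 + 82.3/290 = 1.28379
NF = 10 log₁₀(1.28379) = 1.08 dB

1.08 dB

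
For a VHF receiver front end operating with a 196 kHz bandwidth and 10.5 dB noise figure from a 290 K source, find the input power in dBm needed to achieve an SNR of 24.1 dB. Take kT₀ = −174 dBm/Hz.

Sensitivity = −174 + 10 log₁₀(B) + NF + SNR_min
= −174 + 52.92 + 10.5 + 24.1
= −86.48 dBm → −86.5 dBm

−86.5 dBm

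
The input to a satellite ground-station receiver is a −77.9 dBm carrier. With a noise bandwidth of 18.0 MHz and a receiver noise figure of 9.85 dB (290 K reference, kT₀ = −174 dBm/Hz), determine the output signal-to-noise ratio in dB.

13.7 dB

Noise floor: N = −174 + 10 log₁₀(B) + NF
10 log₁₀(1.80×10⁷) = 72.55 dB
N = −174 + 72.55 + 9.85 = −91.60 dBm
SNR = P_sig − N = −77.9 − (−91.60) = 13.70 dB → 13.7 dB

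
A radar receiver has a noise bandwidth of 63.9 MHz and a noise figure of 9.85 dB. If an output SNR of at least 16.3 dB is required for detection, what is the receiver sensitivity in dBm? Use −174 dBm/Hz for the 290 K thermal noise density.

Sensitivity = −174 + 10 log₁₀(B) + NF + SNR_min
= −174 + 78.06 + 9.85 + 16.3
= −69.79 dBm → −69.8 dBm

−69.8 dBm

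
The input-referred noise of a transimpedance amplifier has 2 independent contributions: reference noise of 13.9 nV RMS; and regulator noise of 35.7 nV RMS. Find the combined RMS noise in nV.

38.3 nV

Uncorrelated sources add in power (mean-square): V_tot = √(ΣV_i²)
V_tot = √[(1.39×10⁻⁸)² + (3.57×10⁻⁸)²] = 3.83×10⁻⁸ V = 38.3 nV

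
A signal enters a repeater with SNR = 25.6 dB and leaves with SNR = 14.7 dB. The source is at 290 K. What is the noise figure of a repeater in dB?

10.9 dB

NF (dB) = SNR_in(dB) − SNR_out(dB) when the source is at T₀
NF = 25.6 − 14.7 = 10.9 dB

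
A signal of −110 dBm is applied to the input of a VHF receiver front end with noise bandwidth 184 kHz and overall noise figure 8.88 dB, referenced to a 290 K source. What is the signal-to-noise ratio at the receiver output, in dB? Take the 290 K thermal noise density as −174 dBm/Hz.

Noise floor: N = −174 + 10 log₁₀(B) + NF
10 log₁₀(1.84×10⁵) = 52.65 dB
N = −174 + 52.65 + 8.88 = −112.47 dBm
SNR = P_sig − N = −110 − (−112.47) = 2.47 dB → 2.5 dB

2.5 dB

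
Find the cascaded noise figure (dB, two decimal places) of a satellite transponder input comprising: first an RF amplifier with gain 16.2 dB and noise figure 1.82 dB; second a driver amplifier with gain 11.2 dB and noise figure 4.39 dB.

Convert to linear (a loss of L dB is a gain of −L dB): F_i = 10^(NF_i/10), G_i = 10^(G_i,dB/10)
  Stage 1: F_1 = 10^(1.82/10) = 1.521, G_1 = 10^(16.2/10) = 41.69
  Stage 2: F_2 = 10^(4.39/10) = 2.748, G_2 = 10^(11.2/10) = 13.18
Friis cascade:
  F = 1.521 + (2.748 − 1)/41.69 = 1.562
NF = 10 log₁₀(1.562) = 1.94 dB

1.94 dB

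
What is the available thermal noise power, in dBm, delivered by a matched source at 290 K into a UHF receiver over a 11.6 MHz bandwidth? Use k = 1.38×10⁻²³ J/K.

P_n = kTB = 1.38×10⁻²³ × 290 × 1.16×10⁷ = 4.64×10⁻¹⁴ W
In dBm: 10 log₁₀(4.64×10⁻¹⁴ / 10⁻³) = −103.3 dBm

−103.3 dBm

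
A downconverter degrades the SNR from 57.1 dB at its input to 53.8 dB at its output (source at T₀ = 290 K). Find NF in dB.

3.3 dB

NF (dB) = SNR_in(dB) − SNR_out(dB) when the source is at T₀
NF = 57.1 − 53.8 = 3.3 dB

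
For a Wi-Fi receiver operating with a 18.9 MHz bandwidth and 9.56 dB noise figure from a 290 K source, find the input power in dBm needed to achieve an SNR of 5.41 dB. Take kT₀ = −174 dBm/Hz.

Sensitivity = −174 + 10 log₁₀(B) + NF + SNR_min
= −174 + 72.76 + 9.56 + 5.41
= −86.27 dBm → −86.3 dBm

−86.3 dBm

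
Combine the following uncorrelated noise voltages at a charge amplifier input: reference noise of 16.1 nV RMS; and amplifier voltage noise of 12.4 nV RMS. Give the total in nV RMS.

20.3 nV

Uncorrelated sources add in power (mean-square): V_tot = √(ΣV_i²)
V_tot = √[(1.61×10⁻⁸)² + (1.24×10⁻⁸)²] = 2.03×10⁻⁸ V = 20.3 nV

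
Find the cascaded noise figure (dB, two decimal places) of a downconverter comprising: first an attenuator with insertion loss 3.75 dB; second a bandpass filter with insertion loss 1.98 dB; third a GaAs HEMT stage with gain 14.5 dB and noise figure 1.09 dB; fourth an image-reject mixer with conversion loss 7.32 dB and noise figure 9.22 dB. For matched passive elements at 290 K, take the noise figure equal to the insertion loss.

Convert to linear (a loss of L dB is a gain of −L dB): F_i = 10^(NF_i/10), G_i = 10^(G_i,dB/10)
  Stage 1: F_1 = 10^(3.75/10) = 2.371, G_1 = 10^(−3.75/10) = 0.4217
  Stage 2: F_2 = 10^(1.98/10) = 1.578, G_2 = 10^(−1.98/10) = 0.6339
  Stage 3: F_3 = 10^(1.09/10) = 1.285, G_3 = 10^(14.5/10) = 28.18
  Stage 4: F_4 = 10^(9.22/10) = 8.356, G_4 = 10^(−7.32/10) = 0.1854
Friis cascade:
  F = 2.371 + (1.578 − 1)/0.4217 + (1.285 − 1)/0.2673 + (8.356 − 1)/7.534 = 5.785
NF = 10 log₁₀(5.785) = 7.62 dB

7.62 dB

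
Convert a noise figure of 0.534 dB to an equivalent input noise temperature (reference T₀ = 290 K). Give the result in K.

F = 10^(0.534/10) = 1.13084
T_e = (F − 1)·T₀ = (1.13084 − 1) × 290 = 37.9 K

37.9 K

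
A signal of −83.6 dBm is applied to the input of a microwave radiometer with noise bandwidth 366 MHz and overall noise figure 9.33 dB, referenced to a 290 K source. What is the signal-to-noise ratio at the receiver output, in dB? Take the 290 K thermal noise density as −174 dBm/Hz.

−4.6 dB

Noise floor: N = −174 + 10 log₁₀(B) + NF
10 log₁₀(3.66×10⁸) = 85.63 dB
N = −174 + 85.63 + 9.33 = −79.04 dBm
SNR = P_sig − N = −83.6 − (−79.04) = −4.56 dB → −4.6 dB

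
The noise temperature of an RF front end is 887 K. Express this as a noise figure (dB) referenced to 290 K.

6.08 dB

F = 1 + T_e/T₀ = 1 + 887/290 = 4.05862
NF = 10 log₁₀(4.05862) = 6.08 dB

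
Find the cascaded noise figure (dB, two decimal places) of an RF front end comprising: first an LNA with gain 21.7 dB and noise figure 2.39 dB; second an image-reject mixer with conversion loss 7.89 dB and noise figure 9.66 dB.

Convert to linear (a loss of L dB is a gain of −L dB): F_i = 10^(NF_i/10), G_i = 10^(G_i,dB/10)
  Stage 1: F_1 = 10^(2.39/10) = 1.734, G_1 = 10^(21.7/10) = 147.9
  Stage 2: F_2 = 10^(9.66/10) = 9.247, G_2 = 10^(−7.89/10) = 0.1626
Friis cascade:
  F = 1.734 + (9.247 − 1)/147.9 = 1.790
NF = 10 log₁₀(1.790) = 2.53 dB

2.53 dB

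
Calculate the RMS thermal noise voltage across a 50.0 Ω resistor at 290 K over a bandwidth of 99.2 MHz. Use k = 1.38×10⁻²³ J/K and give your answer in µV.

V_n = √(4kTRB)
4kTRB = 4 × 1.38×10⁻²³ × 290 × 5.00×10¹ × 9.92×10⁷ = 7.94×10⁻¹¹ V²
V_n = √(7.94×10⁻¹¹) = 8.91×10⁻⁶ V = 8.91 µV

8.91 µV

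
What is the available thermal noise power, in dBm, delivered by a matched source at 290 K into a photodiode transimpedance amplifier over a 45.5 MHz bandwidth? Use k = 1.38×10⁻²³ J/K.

−97.4 dBm

P_n = kTB = 1.38×10⁻²³ × 290 × 4.55×10⁷ = 1.82×10⁻¹³ W
In dBm: 10 log₁₀(1.82×10⁻¹³ / 10⁻³) = −97.4 dBm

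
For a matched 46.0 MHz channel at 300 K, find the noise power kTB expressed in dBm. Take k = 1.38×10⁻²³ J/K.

−97.2 dBm

P_n = kTB = 1.38×10⁻²³ × 300 × 4.60×10⁷ = 1.90×10⁻¹³ W
In dBm: 10 log₁₀(1.90×10⁻¹³ / 10⁻³) = −97.2 dBm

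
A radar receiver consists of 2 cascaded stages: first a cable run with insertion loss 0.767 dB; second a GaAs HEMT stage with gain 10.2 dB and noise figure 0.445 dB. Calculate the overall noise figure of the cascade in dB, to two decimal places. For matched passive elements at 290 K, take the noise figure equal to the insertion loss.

Convert to linear (a loss of L dB is a gain of −L dB): F_i = 10^(NF_i/10), G_i = 10^(G_i,dB/10)
  Stage 1: F_1 = 10^(0.767/10) = 1.193, G_1 = 10^(−0.767/10) = 0.8381
  Stage 2: F_2 = 10^(0.445/10) = 1.108, G_2 = 10^(10.2/10) = 10.47
Friis cascade:
  F = 1.193 + (1.108 − 1)/0.8381 = 1.322
NF = 10 log₁₀(1.322) = 1.21 dB

1.21 dB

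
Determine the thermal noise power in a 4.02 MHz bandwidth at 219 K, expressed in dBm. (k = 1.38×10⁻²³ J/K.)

−109.2 dBm

P_n = kTB = 1.38×10⁻²³ × 219 × 4.02×10⁶ = 1.21×10⁻¹⁴ W
In dBm: 10 log₁₀(1.21×10⁻¹⁴ / 10⁻³) = −109.2 dBm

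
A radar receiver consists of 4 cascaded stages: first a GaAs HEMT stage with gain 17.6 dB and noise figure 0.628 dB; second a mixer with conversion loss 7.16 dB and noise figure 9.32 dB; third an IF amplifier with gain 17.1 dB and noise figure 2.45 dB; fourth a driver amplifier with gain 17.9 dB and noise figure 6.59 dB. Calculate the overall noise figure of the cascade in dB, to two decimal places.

1.34 dB

Convert to linear (a loss of L dB is a gain of −L dB): F_i = 10^(NF_i/10), G_i = 10^(G_i,dB/10)
  Stage 1: F_1 = 10^(0.628/10) = 1.156, G_1 = 10^(17.6/10) = 57.54
  Stage 2: F_2 = 10^(9.32/10) = 8.551, G_2 = 10^(−7.16/10) = 0.1923
  Stage 3: F_3 = 10^(2.45/10) = 1.758, G_3 = 10^(17.1/10) = 51.29
  Stage 4: F_4 = 10^(6.59/10) = 4.560, G_4 = 10^(17.9/10) = 61.66
Friis cascade:
  F = 1.156 + (8.551 − 1)/57.54 + (1.758 − 1)/11.07 + (4.560 − 1)/567.5 = 1.362
NF = 10 log₁₀(1.362) = 1.34 dB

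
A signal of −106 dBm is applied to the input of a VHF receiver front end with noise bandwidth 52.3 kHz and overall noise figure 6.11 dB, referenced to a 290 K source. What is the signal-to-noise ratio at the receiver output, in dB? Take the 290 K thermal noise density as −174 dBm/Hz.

14.7 dB

Noise floor: N = −174 + 10 log₁₀(B) + NF
10 log₁₀(5.23×10⁴) = 47.19 dB
N = −174 + 47.19 + 6.11 = −120.70 dBm
SNR = P_sig − N = −106 − (−120.70) = 14.70 dB → 14.7 dB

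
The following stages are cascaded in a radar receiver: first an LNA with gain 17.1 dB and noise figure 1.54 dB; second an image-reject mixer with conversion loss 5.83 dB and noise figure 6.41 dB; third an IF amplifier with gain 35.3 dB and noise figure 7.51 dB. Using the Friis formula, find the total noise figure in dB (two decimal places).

Convert to linear (a loss of L dB is a gain of −L dB): F_i = 10^(NF_i/10), G_i = 10^(G_i,dB/10)
  Stage 1: F_1 = 10^(1.54/10) = 1.426, G_1 = 10^(17.1/10) = 51.29
  Stage 2: F_2 = 10^(6.41/10) = 4.375, G_2 = 10^(−5.83/10) = 0.2612
  Stage 3: F_3 = 10^(7.51/10) = 5.636, G_3 = 10^(35.3/10) = 3388
Friis cascade:
  F = 1.426 + (4.375 − 1)/51.29 + (5.636 − 1)/13.40 = 1.838
NF = 10 log₁₀(1.838) = 2.64 dB

2.64 dB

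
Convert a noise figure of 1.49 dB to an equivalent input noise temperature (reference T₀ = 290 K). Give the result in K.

F = 10^(1.49/10) = 1.40929
T_e = (F − 1)·T₀ = (1.40929 − 1) × 290 = 119 K

119 K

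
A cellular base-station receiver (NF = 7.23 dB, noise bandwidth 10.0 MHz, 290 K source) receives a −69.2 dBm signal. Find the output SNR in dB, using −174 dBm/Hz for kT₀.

Noise floor: N = −174 + 10 log₁₀(B) + NF
10 log₁₀(1.00×10⁷) = 70 dB
N = −174 + 70 + 7.23 = −96.77 dBm
SNR = P_sig − N = −69.2 − (−96.77) = 27.57 dB → 27.6 dB

27.6 dB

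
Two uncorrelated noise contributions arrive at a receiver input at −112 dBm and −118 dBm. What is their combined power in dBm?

−111.0 dBm

Convert to linear, add, convert back:
P₁ = 6.31×10⁻¹⁵ W, P₂ = 1.58×10⁻¹⁵ W
P_tot = 7.89×10⁻¹⁵ W → 10 log₁₀(P_tot / 10⁻³) = −111.0 dBm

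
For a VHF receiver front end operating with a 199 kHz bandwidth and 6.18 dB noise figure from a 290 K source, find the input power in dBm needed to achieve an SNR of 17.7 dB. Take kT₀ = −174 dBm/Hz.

−97.1 dBm

Sensitivity = −174 + 10 log₁₀(B) + NF + SNR_min
= −174 + 52.99 + 6.18 + 17.7
= −97.13 dBm → −97.1 dBm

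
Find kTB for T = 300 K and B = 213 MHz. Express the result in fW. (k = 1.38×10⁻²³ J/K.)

882 fW

P_n = kTB = 1.38×10⁻²³ × 300 × 2.13×10⁸ = 8.82×10⁻¹³ W = 882 fW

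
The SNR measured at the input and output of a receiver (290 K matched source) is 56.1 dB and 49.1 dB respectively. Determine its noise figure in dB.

NF (dB) = SNR_in(dB) − SNR_out(dB) when the source is at T₀
NF = 56.1 − 49.1 = 7.0 dB

7.0 dB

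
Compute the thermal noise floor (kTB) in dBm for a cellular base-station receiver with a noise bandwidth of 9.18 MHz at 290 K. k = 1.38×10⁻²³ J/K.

−104.3 dBm

P_n = kTB = 1.38×10⁻²³ × 290 × 9.18×10⁶ = 3.67×10⁻¹⁴ W
In dBm: 10 log₁₀(3.67×10⁻¹⁴ / 10⁻³) = −104.3 dBm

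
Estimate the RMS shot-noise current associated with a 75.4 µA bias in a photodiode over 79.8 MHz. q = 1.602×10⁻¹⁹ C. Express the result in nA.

I_n = √(2qI·B)
2qI·B = 2 × 1.602×10⁻¹⁹ × 7.54×10⁻⁵ × 7.98×10⁷ = 1.93×10⁻¹⁵ A²
I_n = √(1.93×10⁻¹⁵) = 4.39×10⁻⁸ A = 43.9 nA

43.9 nA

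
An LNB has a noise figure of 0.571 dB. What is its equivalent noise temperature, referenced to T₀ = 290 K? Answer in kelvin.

F = 10^(0.571/10) = 1.14051
T_e = (F − 1)·T₀ = (1.14051 − 1) × 290 = 40.7 K

40.7 K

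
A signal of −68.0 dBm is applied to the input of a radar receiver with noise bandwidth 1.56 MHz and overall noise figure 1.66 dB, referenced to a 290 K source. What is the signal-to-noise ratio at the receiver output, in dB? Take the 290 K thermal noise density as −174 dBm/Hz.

42.4 dB

Noise floor: N = −174 + 10 log₁₀(B) + NF
10 log₁₀(1.56×10⁶) = 61.93 dB
N = −174 + 61.93 + 1.66 = −110.41 dBm
SNR = P_sig − N = −68.0 − (−110.41) = 42.41 dB → 42.4 dB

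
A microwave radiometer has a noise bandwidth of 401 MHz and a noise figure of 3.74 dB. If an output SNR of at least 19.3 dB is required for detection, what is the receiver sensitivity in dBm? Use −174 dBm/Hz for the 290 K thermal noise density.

Sensitivity = −174 + 10 log₁₀(B) + NF + SNR_min
= −174 + 86.03 + 3.74 + 19.3
= −64.93 dBm → −64.9 dBm

−64.9 dBm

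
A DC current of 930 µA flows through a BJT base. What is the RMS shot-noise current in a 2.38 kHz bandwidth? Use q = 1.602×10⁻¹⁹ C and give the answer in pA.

I_n = √(2qI·B)
2qI·B = 2 × 1.602×10⁻¹⁹ × 9.30×10⁻⁴ × 2.38×10³ = 7.09×10⁻¹⁹ A²
I_n = √(7.09×10⁻¹⁹) = 8.42×10⁻¹⁰ A = 842 pA

842 pA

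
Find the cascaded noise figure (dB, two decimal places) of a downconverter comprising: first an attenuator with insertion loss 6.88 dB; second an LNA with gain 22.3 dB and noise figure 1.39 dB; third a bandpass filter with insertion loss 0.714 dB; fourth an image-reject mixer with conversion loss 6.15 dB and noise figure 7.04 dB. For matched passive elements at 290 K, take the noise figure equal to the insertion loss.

Convert to linear (a loss of L dB is a gain of −L dB): F_i = 10^(NF_i/10), G_i = 10^(G_i,dB/10)
  Stage 1: F_1 = 10^(6.88/10) = 4.875, G_1 = 10^(−6.88/10) = 0.2051
  Stage 2: F_2 = 10^(1.39/10) = 1.377, G_2 = 10^(22.3/10) = 169.8
  Stage 3: F_3 = 10^(0.714/10) = 1.179, G_3 = 10^(−0.714/10) = 0.8484
  Stage 4: F_4 = 10^(7.04/10) = 5.058, G_4 = 10^(−6.15/10) = 0.2427
Friis cascade:
  F = 4.875 + (1.377 − 1)/0.2051 + (1.179 − 1)/34.83 + (5.058 − 1)/29.55 = 6.857
NF = 10 log₁₀(6.857) = 8.36 dB

8.36 dB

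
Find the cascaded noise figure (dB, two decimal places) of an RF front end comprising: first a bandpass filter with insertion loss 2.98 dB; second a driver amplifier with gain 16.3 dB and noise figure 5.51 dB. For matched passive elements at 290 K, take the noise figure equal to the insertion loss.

8.49 dB

Convert to linear (a loss of L dB is a gain of −L dB): F_i = 10^(NF_i/10), G_i = 10^(G_i,dB/10)
  Stage 1: F_1 = 10^(2.98/10) = 1.986, G_1 = 10^(−2.98/10) = 0.5035
  Stage 2: F_2 = 10^(5.51/10) = 3.556, G_2 = 10^(16.3/10) = 42.66
Friis cascade:
  F = 1.986 + (3.556 − 1)/0.5035 = 7.063
NF = 10 log₁₀(7.063) = 8.49 dB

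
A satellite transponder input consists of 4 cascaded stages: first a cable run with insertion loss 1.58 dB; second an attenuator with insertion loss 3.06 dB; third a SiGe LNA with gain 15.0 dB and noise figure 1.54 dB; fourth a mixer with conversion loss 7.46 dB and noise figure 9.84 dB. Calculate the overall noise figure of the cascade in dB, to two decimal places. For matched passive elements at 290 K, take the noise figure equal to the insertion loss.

6.94 dB

Convert to linear (a loss of L dB is a gain of −L dB): F_i = 10^(NF_i/10), G_i = 10^(G_i,dB/10)
  Stage 1: F_1 = 10^(1.58/10) = 1.439, G_1 = 10^(−1.58/10) = 0.6950
  Stage 2: F_2 = 10^(3.06/10) = 2.023, G_2 = 10^(−3.06/10) = 0.4943
  Stage 3: F_3 = 10^(1.54/10) = 1.426, G_3 = 10^(15.0/10) = 31.62
  Stage 4: F_4 = 10^(9.84/10) = 9.638, G_4 = 10^(−7.46/10) = 0.1795
Friis cascade:
  F = 1.439 + (2.023 − 1)/0.6950 + (1.426 − 1)/0.3436 + (9.638 − 1)/10.86 = 4.945
NF = 10 log₁₀(4.945) = 6.94 dB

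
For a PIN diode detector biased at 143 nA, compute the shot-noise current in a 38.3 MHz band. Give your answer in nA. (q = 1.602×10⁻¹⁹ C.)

1.32 nA

I_n = √(2qI·B)
2qI·B = 2 × 1.602×10⁻¹⁹ × 1.43×10⁻⁷ × 3.83×10⁷ = 1.75×10⁻¹⁸ A²
I_n = √(1.75×10⁻¹⁸) = 1.32×10⁻⁹ A = 1.32 nA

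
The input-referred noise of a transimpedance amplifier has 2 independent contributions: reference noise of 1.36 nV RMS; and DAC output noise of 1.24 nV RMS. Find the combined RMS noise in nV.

1.84 nV

Uncorrelated sources add in power (mean-square): V_tot = √(ΣV_i²)
V_tot = √[(1.36×10⁻⁹)² + (1.24×10⁻⁹)²] = 1.84×10⁻⁹ V = 1.84 nV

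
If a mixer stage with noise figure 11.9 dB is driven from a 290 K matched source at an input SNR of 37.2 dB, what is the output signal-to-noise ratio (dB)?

By definition F = SNR_in/SNR_out, so in dB: SNR_out = SNR_in − NF
SNR_out = 37.2 − 11.9 = 25.3 dB

25.3 dB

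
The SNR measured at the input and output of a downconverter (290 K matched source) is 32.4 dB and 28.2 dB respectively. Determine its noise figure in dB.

NF (dB) = SNR_in(dB) − SNR_out(dB) when the source is at T₀
NF = 32.4 − 28.2 = 4.2 dB

4.2 dB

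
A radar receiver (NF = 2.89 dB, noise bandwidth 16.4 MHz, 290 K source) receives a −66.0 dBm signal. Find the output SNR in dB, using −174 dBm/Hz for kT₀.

Noise floor: N = −174 + 10 log₁₀(B) + NF
10 log₁₀(1.64×10⁷) = 72.15 dB
N = −174 + 72.15 + 2.89 = −98.96 dBm
SNR = P_sig − N = −66.0 − (−98.96) = 32.96 dB → 33.0 dB

33.0 dB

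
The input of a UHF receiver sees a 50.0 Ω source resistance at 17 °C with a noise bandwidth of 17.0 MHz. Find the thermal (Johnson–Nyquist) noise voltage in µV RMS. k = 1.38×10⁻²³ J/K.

3.69 µV

T = 17 °C + 273.15 = 290.15 K
V_n = √(4kTRB)
4kTRB = 4 × 1.38×10⁻²³ × 290.15 × 5.00×10¹ × 1.70×10⁷ = 1.36×10⁻¹¹ V²
V_n = √(1.36×10⁻¹¹) = 3.69×10⁻⁶ V = 3.69 µV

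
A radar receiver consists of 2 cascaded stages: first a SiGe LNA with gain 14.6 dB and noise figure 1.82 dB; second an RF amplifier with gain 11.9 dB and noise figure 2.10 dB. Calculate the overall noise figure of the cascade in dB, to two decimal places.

Convert to linear (a loss of L dB is a gain of −L dB): F_i = 10^(NF_i/10), G_i = 10^(G_i,dB/10)
  Stage 1: F_1 = 10^(1.82/10) = 1.521, G_1 = 10^(14.6/10) = 28.84
  Stage 2: F_2 = 10^(2.10/10) = 1.622, G_2 = 10^(11.9/10) = 15.49
Friis cascade:
  F = 1.521 + (1.622 − 1)/28.84 = 1.542
NF = 10 log₁₀(1.542) = 1.88 dB

1.88 dB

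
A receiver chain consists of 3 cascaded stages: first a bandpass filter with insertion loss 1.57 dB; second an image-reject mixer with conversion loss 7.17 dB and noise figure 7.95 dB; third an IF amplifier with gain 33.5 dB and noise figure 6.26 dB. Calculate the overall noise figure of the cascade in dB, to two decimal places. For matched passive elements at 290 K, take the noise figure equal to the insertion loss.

15.20 dB

Convert to linear (a loss of L dB is a gain of −L dB): F_i = 10^(NF_i/10), G_i = 10^(G_i,dB/10)
  Stage 1: F_1 = 10^(1.57/10) = 1.435, G_1 = 10^(−1.57/10) = 0.6966
  Stage 2: F_2 = 10^(7.95/10) = 6.237, G_2 = 10^(−7.17/10) = 0.1919
  Stage 3: F_3 = 10^(6.26/10) = 4.227, G_3 = 10^(33.5/10) = 2239
Friis cascade:
  F = 1.435 + (6.237 − 1)/0.6966 + (4.227 − 1)/0.1337 = 33.09
NF = 10 log₁₀(33.09) = 15.20 dB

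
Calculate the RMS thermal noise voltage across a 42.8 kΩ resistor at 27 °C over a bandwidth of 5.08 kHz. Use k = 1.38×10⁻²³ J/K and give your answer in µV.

T = 27 °C + 273.15 = 300.15 K
V_n = √(4kTRB)
4kTRB = 4 × 1.38×10⁻²³ × 300.15 × 4.28×10⁴ × 5.08×10³ = 3.60×10⁻¹² V²
V_n = √(3.60×10⁻¹²) = 1.90×10⁻⁶ V = 1.90 µV

1.90 µV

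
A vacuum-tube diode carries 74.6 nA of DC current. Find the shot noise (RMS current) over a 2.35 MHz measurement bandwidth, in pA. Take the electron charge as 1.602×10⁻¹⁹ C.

237 pA

I_n = √(2qI·B)
2qI·B = 2 × 1.602×10⁻¹⁹ × 7.46×10⁻⁸ × 2.35×10⁶ = 5.62×10⁻²⁰ A²
I_n = √(5.62×10⁻²⁰) = 2.37×10⁻¹⁰ A = 237 pA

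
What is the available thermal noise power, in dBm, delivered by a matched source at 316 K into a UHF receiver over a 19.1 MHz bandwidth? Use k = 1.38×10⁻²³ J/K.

−100.8 dBm

P_n = kTB = 1.38×10⁻²³ × 316 × 1.91×10⁷ = 8.33×10⁻¹⁴ W
In dBm: 10 log₁₀(8.33×10⁻¹⁴ / 10⁻³) = −100.8 dBm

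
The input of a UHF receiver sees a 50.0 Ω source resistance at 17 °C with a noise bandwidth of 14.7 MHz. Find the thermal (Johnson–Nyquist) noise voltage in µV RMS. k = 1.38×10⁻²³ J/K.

T = 17 °C + 273.15 = 290.15 K
V_n = √(4kTRB)
4kTRB = 4 × 1.38×10⁻²³ × 290.15 × 5.00×10¹ × 1.47×10⁷ = 1.18×10⁻¹¹ V²
V_n = √(1.18×10⁻¹¹) = 3.43×10⁻⁶ V = 3.43 µV

3.43 µV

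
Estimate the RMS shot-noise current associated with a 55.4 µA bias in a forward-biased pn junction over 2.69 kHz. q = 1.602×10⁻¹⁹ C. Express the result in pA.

219 pA

I_n = √(2qI·B)
2qI·B = 2 × 1.602×10⁻¹⁹ × 5.54×10⁻⁵ × 2.69×10³ = 4.77×10⁻²⁰ A²
I_n = √(4.77×10⁻²⁰) = 2.19×10⁻¹⁰ A = 219 pA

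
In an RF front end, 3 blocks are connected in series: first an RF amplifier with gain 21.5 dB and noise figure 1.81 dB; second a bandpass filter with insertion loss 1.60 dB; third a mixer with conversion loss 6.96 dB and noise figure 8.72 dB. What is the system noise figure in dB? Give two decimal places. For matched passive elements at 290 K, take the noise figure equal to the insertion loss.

2.00 dB

Convert to linear (a loss of L dB is a gain of −L dB): F_i = 10^(NF_i/10), G_i = 10^(G_i,dB/10)
  Stage 1: F_1 = 10^(1.81/10) = 1.517, G_1 = 10^(21.5/10) = 141.3
  Stage 2: F_2 = 10^(1.60/10) = 1.445, G_2 = 10^(−1.60/10) = 0.6918
  Stage 3: F_3 = 10^(8.72/10) = 7.447, G_3 = 10^(−6.96/10) = 0.2014
Friis cascade:
  F = 1.517 + (1.445 − 1)/141.3 + (7.447 − 1)/97.72 = 1.586
NF = 10 log₁₀(1.586) = 2.00 dB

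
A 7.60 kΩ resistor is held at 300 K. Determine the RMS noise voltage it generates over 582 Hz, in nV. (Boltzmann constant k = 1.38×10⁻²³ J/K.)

V_n = √(4kTRB)
4kTRB = 4 × 1.38×10⁻²³ × 300 × 7.60×10³ × 5.82×10² = 7.32×10⁻¹⁴ V²
V_n = √(7.32×10⁻¹⁴) = 2.71×10⁻⁷ V = 271 nV

271 nV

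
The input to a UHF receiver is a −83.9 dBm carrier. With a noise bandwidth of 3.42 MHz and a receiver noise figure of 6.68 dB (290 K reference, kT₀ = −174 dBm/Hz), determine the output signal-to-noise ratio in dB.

18.1 dB

Noise floor: N = −174 + 10 log₁₀(B) + NF
10 log₁₀(3.42×10⁶) = 65.34 dB
N = −174 + 65.34 + 6.68 = −101.98 dBm
SNR = P_sig − N = −83.9 − (−101.98) = 18.08 dB → 18.1 dB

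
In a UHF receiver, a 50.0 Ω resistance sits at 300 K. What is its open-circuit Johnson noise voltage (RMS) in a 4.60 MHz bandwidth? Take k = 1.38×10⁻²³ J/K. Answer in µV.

V_n = √(4kTRB)
4kTRB = 4 × 1.38×10⁻²³ × 300 × 5.00×10¹ × 4.60×10⁶ = 3.81×10⁻¹² V²
V_n = √(3.81×10⁻¹²) = 1.95×10⁻⁶ V = 1.95 µV

1.95 µV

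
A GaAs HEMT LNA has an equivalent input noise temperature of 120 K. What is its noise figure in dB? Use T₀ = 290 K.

1.50 dB

F = 1 + T_e/T₀ = 1 + 120/290 = 1.41379
NF = 10 log₁₀(1.41379) = 1.50 dB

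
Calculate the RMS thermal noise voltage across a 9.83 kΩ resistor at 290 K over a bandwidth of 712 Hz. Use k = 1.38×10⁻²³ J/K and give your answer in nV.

V_n = √(4kTRB)
4kTRB = 4 × 1.38×10⁻²³ × 290 × 9.83×10³ × 7.12×10² = 1.12×10⁻¹³ V²
V_n = √(1.12×10⁻¹³) = 3.35×10⁻⁷ V = 335 nV

335 nV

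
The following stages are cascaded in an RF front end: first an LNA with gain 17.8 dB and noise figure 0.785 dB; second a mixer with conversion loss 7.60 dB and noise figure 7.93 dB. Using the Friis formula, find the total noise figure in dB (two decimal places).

Convert to linear (a loss of L dB is a gain of −L dB): F_i = 10^(NF_i/10), G_i = 10^(G_i,dB/10)
  Stage 1: F_1 = 10^(0.785/10) = 1.198, G_1 = 10^(17.8/10) = 60.26
  Stage 2: F_2 = 10^(7.93/10) = 6.209, G_2 = 10^(−7.60/10) = 0.1738
Friis cascade:
  F = 1.198 + (6.209 − 1)/60.26 = 1.285
NF = 10 log₁₀(1.285) = 1.09 dB

1.09 dB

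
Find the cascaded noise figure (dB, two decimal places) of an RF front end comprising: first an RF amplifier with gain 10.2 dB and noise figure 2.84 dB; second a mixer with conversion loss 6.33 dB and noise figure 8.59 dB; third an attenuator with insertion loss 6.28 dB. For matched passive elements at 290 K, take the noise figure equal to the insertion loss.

Convert to linear (a loss of L dB is a gain of −L dB): F_i = 10^(NF_i/10), G_i = 10^(G_i,dB/10)
  Stage 1: F_1 = 10^(2.84/10) = 1.923, G_1 = 10^(10.2/10) = 10.47
  Stage 2: F_2 = 10^(8.59/10) = 7.228, G_2 = 10^(−6.33/10) = 0.2328
  Stage 3: F_3 = 10^(6.28/10) = 4.246, G_3 = 10^(−6.28/10) = 0.2355
Friis cascade:
  F = 1.923 + (7.228 − 1)/10.47 + (4.246 − 1)/2.438 = 3.849
NF = 10 log₁₀(3.849) = 5.85 dB

5.85 dB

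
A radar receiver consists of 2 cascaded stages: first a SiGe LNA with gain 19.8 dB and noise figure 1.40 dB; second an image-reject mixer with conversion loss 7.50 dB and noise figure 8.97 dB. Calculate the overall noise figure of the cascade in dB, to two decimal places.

1.62 dB

Convert to linear (a loss of L dB is a gain of −L dB): F_i = 10^(NF_i/10), G_i = 10^(G_i,dB/10)
  Stage 1: F_1 = 10^(1.40/10) = 1.380, G_1 = 10^(19.8/10) = 95.50
  Stage 2: F_2 = 10^(8.97/10) = 7.889, G_2 = 10^(−7.50/10) = 0.1778
Friis cascade:
  F = 1.380 + (7.889 − 1)/95.50 = 1.453
NF = 10 log₁₀(1.453) = 1.62 dB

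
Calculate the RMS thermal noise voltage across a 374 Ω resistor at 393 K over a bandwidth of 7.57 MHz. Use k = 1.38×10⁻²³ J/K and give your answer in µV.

7.84 µV

V_n = √(4kTRB)
4kTRB = 4 × 1.38×10⁻²³ × 393 × 3.74×10² × 7.57×10⁶ = 6.14×10⁻¹¹ V²
V_n = √(6.14×10⁻¹¹) = 7.84×10⁻⁶ V = 7.84 µV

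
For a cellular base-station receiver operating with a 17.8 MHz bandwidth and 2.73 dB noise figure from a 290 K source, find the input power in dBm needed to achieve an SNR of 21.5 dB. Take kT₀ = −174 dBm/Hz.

−77.3 dBm

Sensitivity = −174 + 10 log₁₀(B) + NF + SNR_min
= −174 + 72.5 + 2.73 + 21.5
= −77.27 dBm → −77.3 dBm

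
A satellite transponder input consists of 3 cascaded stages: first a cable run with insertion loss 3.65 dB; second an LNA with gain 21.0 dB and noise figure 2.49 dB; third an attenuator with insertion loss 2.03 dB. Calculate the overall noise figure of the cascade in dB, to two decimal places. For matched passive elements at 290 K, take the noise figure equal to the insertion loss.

6.15 dB

Convert to linear (a loss of L dB is a gain of −L dB): F_i = 10^(NF_i/10), G_i = 10^(G_i,dB/10)
  Stage 1: F_1 = 10^(3.65/10) = 2.317, G_1 = 10^(−3.65/10) = 0.4315
  Stage 2: F_2 = 10^(2.49/10) = 1.774, G_2 = 10^(21.0/10) = 125.9
  Stage 3: F_3 = 10^(2.03/10) = 1.596, G_3 = 10^(−2.03/10) = 0.6266
Friis cascade:
  F = 2.317 + (1.774 − 1)/0.4315 + (1.596 − 1)/54.33 = 4.122
NF = 10 log₁₀(4.122) = 6.15 dB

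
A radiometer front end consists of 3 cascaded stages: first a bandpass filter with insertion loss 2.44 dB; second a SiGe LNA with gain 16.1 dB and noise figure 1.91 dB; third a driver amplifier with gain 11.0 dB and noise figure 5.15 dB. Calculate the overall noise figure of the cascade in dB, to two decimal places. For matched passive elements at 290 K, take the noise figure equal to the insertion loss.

4.50 dB

Convert to linear (a loss of L dB is a gain of −L dB): F_i = 10^(NF_i/10), G_i = 10^(G_i,dB/10)
  Stage 1: F_1 = 10^(2.44/10) = 1.754, G_1 = 10^(−2.44/10) = 0.5702
  Stage 2: F_2 = 10^(1.91/10) = 1.552, G_2 = 10^(16.1/10) = 40.74
  Stage 3: F_3 = 10^(5.15/10) = 3.273, G_3 = 10^(11.0/10) = 12.59
Friis cascade:
  F = 1.754 + (1.552 − 1)/0.5702 + (3.273 − 1)/23.23 = 2.821
NF = 10 log₁₀(2.821) = 4.50 dB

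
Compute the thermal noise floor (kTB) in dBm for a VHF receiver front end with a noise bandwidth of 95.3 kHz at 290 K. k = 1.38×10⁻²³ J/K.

P_n = kTB = 1.38×10⁻²³ × 290 × 9.53×10⁴ = 3.81×10⁻¹⁶ W
In dBm: 10 log₁₀(3.81×10⁻¹⁶ / 10⁻³) = −124.2 dBm

−124.2 dBm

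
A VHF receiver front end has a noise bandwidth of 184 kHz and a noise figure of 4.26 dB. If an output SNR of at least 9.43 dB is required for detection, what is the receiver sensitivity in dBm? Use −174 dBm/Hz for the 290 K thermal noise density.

−107.7 dBm

Sensitivity = −174 + 10 log₁₀(B) + NF + SNR_min
= −174 + 52.65 + 4.26 + 9.43
= −107.66 dBm → −107.7 dBm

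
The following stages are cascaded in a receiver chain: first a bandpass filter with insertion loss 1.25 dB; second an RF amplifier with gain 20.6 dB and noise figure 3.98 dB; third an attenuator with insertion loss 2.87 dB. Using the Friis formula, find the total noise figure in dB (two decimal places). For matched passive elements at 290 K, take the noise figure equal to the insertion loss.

5.24 dB

Convert to linear (a loss of L dB is a gain of −L dB): F_i = 10^(NF_i/10), G_i = 10^(G_i,dB/10)
  Stage 1: F_1 = 10^(1.25/10) = 1.334, G_1 = 10^(−1.25/10) = 0.7499
  Stage 2: F_2 = 10^(3.98/10) = 2.500, G_2 = 10^(20.6/10) = 114.8
  Stage 3: F_3 = 10^(2.87/10) = 1.936, G_3 = 10^(−2.87/10) = 0.5164
Friis cascade:
  F = 1.334 + (2.500 − 1)/0.7499 + (1.936 − 1)/86.10 = 3.345
NF = 10 log₁₀(3.345) = 5.24 dB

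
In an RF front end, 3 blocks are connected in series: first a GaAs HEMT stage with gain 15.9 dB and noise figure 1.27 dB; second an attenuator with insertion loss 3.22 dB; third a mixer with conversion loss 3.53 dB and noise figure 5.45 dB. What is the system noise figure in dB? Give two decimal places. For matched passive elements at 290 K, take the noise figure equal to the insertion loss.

Convert to linear (a loss of L dB is a gain of −L dB): F_i = 10^(NF_i/10), G_i = 10^(G_i,dB/10)
  Stage 1: F_1 = 10^(1.27/10) = 1.340, G_1 = 10^(15.9/10) = 38.90
  Stage 2: F_2 = 10^(3.22/10) = 2.099, G_2 = 10^(−3.22/10) = 0.4764
  Stage 3: F_3 = 10^(5.45/10) = 3.508, G_3 = 10^(−3.53/10) = 0.4436
Friis cascade:
  F = 1.340 + (2.099 − 1)/38.90 + (3.508 − 1)/18.54 = 1.503
NF = 10 log₁₀(1.503) = 1.77 dB

1.77 dB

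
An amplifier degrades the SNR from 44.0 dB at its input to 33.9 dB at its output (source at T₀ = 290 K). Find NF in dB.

10.1 dB

NF (dB) = SNR_in(dB) − SNR_out(dB) when the source is at T₀
NF = 44.0 − 33.9 = 10.1 dB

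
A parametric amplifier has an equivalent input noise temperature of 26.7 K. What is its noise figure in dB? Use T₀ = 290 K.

0.383 dB

F = 1 + T_e/T₀ = 1 + 26.7/290 = 1.09207
NF = 10 log₁₀(1.09207) = 0.383 dB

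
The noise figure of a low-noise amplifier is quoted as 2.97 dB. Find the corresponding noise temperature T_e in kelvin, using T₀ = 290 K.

285 K

F = 10^(2.97/10) = 1.98153
T_e = (F − 1)·T₀ = (1.98153 − 1) × 290 = 285 K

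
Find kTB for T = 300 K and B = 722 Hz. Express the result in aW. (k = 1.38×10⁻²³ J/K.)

2.99 aW

P_n = kTB = 1.38×10⁻²³ × 300 × 7.22×10² = 2.99×10⁻¹⁸ W = 2.99 aW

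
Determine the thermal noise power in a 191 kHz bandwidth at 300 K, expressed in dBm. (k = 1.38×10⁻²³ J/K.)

−121.0 dBm

P_n = kTB = 1.38×10⁻²³ × 300 × 1.91×10⁵ = 7.91×10⁻¹⁶ W
In dBm: 10 log₁₀(7.91×10⁻¹⁶ / 10⁻³) = −121.0 dBm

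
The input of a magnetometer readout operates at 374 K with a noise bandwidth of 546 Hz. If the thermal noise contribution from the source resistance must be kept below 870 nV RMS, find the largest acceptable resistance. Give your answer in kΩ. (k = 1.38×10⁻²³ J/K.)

Johnson–Nyquist: V_n = √(4kTRB) ⇒ R = V_n² / (4kTB)
4kTB = 4 × 1.38×10⁻²³ × 374 × 5.46×10² = 1.13×10⁻¹⁷
R = (8.70×10⁻⁷)² / 1.13×10⁻¹⁷ = 6.71×10⁴ Ω = 67.1 kΩ

67.1 kΩ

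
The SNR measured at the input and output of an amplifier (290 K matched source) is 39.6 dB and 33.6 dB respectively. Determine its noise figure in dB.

NF (dB) = SNR_in(dB) − SNR_out(dB) when the source is at T₀
NF = 39.6 − 33.6 = 6.0 dB

6.0 dB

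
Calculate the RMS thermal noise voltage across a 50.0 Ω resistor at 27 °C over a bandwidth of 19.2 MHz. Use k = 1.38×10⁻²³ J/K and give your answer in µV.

T = 27 °C + 273.15 = 300.15 K
V_n = √(4kTRB)
4kTRB = 4 × 1.38×10⁻²³ × 300.15 × 5.00×10¹ × 1.92×10⁷ = 1.59×10⁻¹¹ V²
V_n = √(1.59×10⁻¹¹) = 3.99×10⁻⁶ V = 3.99 µV

3.99 µV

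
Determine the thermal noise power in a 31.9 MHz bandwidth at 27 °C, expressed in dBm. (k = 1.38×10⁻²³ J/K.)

T = 27 °C + 273.15 = 300.15 K
P_n = kTB = 1.38×10⁻²³ × 300.15 × 3.19×10⁷ = 1.32×10⁻¹³ W
In dBm: 10 log₁₀(1.32×10⁻¹³ / 10⁻³) = −98.8 dBm

−98.8 dBm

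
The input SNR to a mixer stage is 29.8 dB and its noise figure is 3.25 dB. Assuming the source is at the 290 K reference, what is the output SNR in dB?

26.55 dB

By definition F = SNR_in/SNR_out, so in dB: SNR_out = SNR_in − NF
SNR_out = 29.8 − 3.25 = 26.55 dB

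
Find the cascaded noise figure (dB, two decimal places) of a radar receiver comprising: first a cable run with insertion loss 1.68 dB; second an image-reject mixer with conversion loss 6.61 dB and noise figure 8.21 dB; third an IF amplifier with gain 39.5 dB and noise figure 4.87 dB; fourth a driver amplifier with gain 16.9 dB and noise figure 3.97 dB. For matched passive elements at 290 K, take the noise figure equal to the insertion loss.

Convert to linear (a loss of L dB is a gain of −L dB): F_i = 10^(NF_i/10), G_i = 10^(G_i,dB/10)
  Stage 1: F_1 = 10^(1.68/10) = 1.472, G_1 = 10^(−1.68/10) = 0.6792
  Stage 2: F_2 = 10^(8.21/10) = 6.622, G_2 = 10^(−6.61/10) = 0.2183
  Stage 3: F_3 = 10^(4.87/10) = 3.069, G_3 = 10^(39.5/10) = 8913
  Stage 4: F_4 = 10^(3.97/10) = 2.495, G_4 = 10^(16.9/10) = 48.98
Friis cascade:
  F = 1.472 + (6.622 − 1)/0.6792 + (3.069 − 1)/0.1483 + (2.495 − 1)/1321 = 23.71
NF = 10 log₁₀(23.71) = 13.75 dB

13.75 dB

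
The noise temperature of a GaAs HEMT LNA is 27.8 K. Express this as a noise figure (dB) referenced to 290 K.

0.398 dB

F = 1 + T_e/T₀ = 1 + 27.8/290 = 1.09586
NF = 10 log₁₀(1.09586) = 0.398 dB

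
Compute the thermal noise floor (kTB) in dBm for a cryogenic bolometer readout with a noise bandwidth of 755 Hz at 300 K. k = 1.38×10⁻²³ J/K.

P_n = kTB = 1.38×10⁻²³ × 300 × 7.55×10² = 3.13×10⁻¹⁸ W
In dBm: 10 log₁₀(3.13×10⁻¹⁸ / 10⁻³) = −145.1 dBm

−145.1 dBm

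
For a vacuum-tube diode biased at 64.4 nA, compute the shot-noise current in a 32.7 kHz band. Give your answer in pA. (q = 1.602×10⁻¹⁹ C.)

I_n = √(2qI·B)
2qI·B = 2 × 1.602×10⁻¹⁹ × 6.44×10⁻⁸ × 3.27×10⁴ = 6.75×10⁻²² A²
I_n = √(6.75×10⁻²²) = 2.60×10⁻¹¹ A = 26.0 pA

26.0 pA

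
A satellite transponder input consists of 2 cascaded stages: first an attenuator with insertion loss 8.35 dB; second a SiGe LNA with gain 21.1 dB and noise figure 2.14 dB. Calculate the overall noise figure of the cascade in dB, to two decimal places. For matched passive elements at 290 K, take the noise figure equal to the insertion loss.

Convert to linear (a loss of L dB is a gain of −L dB): F_i = 10^(NF_i/10), G_i = 10^(G_i,dB/10)
  Stage 1: F_1 = 10^(8.35/10) = 6.839, G_1 = 10^(−8.35/10) = 0.1462
  Stage 2: F_2 = 10^(2.14/10) = 1.637, G_2 = 10^(21.1/10) = 128.8
Friis cascade:
  F = 6.839 + (1.637 − 1)/0.1462 = 11.19
NF = 10 log₁₀(11.19) = 10.49 dB

10.49 dB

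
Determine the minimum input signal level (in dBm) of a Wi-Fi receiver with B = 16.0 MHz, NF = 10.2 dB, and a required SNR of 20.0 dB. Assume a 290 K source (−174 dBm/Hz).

Sensitivity = −174 + 10 log₁₀(B) + NF + SNR_min
= −174 + 72.04 + 10.2 + 20.0
= −71.76 dBm → −71.8 dBm

−71.8 dBm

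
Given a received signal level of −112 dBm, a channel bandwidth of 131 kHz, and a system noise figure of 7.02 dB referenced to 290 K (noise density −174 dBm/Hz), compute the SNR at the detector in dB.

3.8 dB

Noise floor: N = −174 + 10 log₁₀(B) + NF
10 log₁₀(1.31×10⁵) = 51.17 dB
N = −174 + 51.17 + 7.02 = −115.81 dBm
SNR = P_sig − N = −112 − (−115.81) = 3.81 dB → 3.8 dB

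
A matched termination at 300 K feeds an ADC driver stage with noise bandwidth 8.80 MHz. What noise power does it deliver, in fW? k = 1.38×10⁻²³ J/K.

P_n = kTB = 1.38×10⁻²³ × 300 × 8.80×10⁶ = 3.64×10⁻¹⁴ W = 36.4 fW

36.4 fW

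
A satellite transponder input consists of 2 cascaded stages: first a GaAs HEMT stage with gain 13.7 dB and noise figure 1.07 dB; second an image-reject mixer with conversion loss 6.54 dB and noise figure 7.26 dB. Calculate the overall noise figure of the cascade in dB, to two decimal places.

Convert to linear (a loss of L dB is a gain of −L dB): F_i = 10^(NF_i/10), G_i = 10^(G_i,dB/10)
  Stage 1: F_1 = 10^(1.07/10) = 1.279, G_1 = 10^(13.7/10) = 23.44
  Stage 2: F_2 = 10^(7.26/10) = 5.321, G_2 = 10^(−6.54/10) = 0.2218
Friis cascade:
  F = 1.279 + (5.321 − 1)/23.44 = 1.464
NF = 10 log₁₀(1.464) = 1.65 dB

1.65 dB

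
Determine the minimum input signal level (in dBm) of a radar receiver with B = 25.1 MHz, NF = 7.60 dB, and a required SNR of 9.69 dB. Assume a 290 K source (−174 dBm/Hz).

−82.7 dBm

Sensitivity = −174 + 10 log₁₀(B) + NF + SNR_min
= −174 + 74 + 7.60 + 9.69
= −82.71 dBm → −82.7 dBm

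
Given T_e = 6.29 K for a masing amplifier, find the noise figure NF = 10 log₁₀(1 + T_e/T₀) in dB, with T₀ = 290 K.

0.093 dB

F = 1 + T_e/T₀ = 1 + 6.29/290 = 1.02169
NF = 10 log₁₀(1.02169) = 0.093 dB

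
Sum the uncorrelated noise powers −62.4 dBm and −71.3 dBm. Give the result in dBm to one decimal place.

−61.9 dBm

Convert to linear, add, convert back:
P₁ = 5.75×10⁻¹⁰ W, P₂ = 7.41×10⁻¹¹ W
P_tot = 6.50×10⁻¹⁰ W → 10 log₁₀(P_tot / 10⁻³) = −61.9 dBm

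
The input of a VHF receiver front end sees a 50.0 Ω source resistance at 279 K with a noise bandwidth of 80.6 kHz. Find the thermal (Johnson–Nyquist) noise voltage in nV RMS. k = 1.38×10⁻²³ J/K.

249 nV

V_n = √(4kTRB)
4kTRB = 4 × 1.38×10⁻²³ × 279 × 5.00×10¹ × 8.06×10⁴ = 6.21×10⁻¹⁴ V²
V_n = √(6.21×10⁻¹⁴) = 2.49×10⁻⁷ V = 249 nV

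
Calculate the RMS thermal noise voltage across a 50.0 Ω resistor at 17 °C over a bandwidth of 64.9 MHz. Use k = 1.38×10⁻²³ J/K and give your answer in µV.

T = 17 °C + 273.15 = 290.15 K
V_n = √(4kTRB)
4kTRB = 4 × 1.38×10⁻²³ × 290.15 × 5.00×10¹ × 6.49×10⁷ = 5.20×10⁻¹¹ V²
V_n = √(5.20×10⁻¹¹) = 7.21×10⁻⁶ V = 7.21 µV

7.21 µV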